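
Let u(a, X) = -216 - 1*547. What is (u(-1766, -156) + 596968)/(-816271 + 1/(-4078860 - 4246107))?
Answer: -4963386950235/6795429138058 ≈ -0.73040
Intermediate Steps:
u(a, X) = -763 (u(a, X) = -216 - 547 = -763)
(u(-1766, -156) + 596968)/(-816271 + 1/(-4078860 - 4246107)) = (-763 + 596968)/(-816271 + 1/(-4078860 - 4246107)) = 596205/(-816271 + 1/(-8324967)) = 596205/(-816271 - 1/8324967) = 596205/(-6795429138058/8324967) = 596205*(-8324967/6795429138058) = -4963386950235/6795429138058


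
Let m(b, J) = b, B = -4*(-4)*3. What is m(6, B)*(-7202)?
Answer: -43212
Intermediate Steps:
B = 48 (B = 16*3 = 48)
m(6, B)*(-7202) = 6*(-7202) = -43212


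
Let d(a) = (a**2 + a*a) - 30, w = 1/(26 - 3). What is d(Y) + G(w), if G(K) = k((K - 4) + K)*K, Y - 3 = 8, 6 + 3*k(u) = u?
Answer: 112072/529 ≈ 211.86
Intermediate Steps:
k(u) = -2 + u/3
Y = 11 (Y = 3 + 8 = 11)
w = 1/23 ≈ 0.043478
d(a) = -30 + 2*a**2 (d(a) = (a**2 + a**2) - 30 = 2*a**2 - 30 = -30 + 2*a**2)
G(K) = K*(-10/3 + 2*K/3) (G(K) = (-2 + ((K - 4) + K)/3)*K = (-2 + ((-4 + K) + K)/3)*K = (-2 + (-4 + 2*K)/3)*K = (-2 + (-4/3 + 2*K/3))*K = (-10/3 + 2*K/3)*K = K*(-10/3 + 2*K/3))
d(Y) + G(w) = (-30 + 2*11**2) + (2/3)*(1/23)*(-5 + 1/23) = (-30 + 2*121) + (2/3)*(1/23)*(-114/23) = (-30 + 242) - 76/529 = 212 - 76/529 = 112072/529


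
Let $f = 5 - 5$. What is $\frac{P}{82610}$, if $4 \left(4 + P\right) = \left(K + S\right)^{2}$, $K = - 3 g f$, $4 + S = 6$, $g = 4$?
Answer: $- \frac{3}{82610} \approx -3.6315 \cdot 10^{-5}$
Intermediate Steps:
$f = 0$ ($f = 5 - 5 = 0$)
$S = 2$ ($S = -4 + 6 = 2$)
$K = 0$ ($K = \left(-3\right) 4 \cdot 0 = \left(-12\right) 0 = 0$)
$P = -3$ ($P = -4 + \frac{\left(0 + 2\right)^{2}}{4} = -4 + \frac{2^{2}}{4} = -4 + \frac{1}{4} \cdot 4 = -4 + 1 = -3$)
$\frac{P}{82610} = - \frac{3}{82610}$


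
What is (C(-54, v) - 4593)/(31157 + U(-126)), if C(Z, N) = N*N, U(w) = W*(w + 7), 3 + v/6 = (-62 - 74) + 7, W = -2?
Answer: 29651/1495 ≈ 19.833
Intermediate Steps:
v = -792 (v = -18 + 6*((-62 - 74) + 7) = -18 + 6*(-136 + 7) = -18 + 6*(-129) = -18 - 774 = -792)
U(w) = -14 - 2*w (U(w) = -2*(w + 7) = -2*(7 + w) = -14 - 2*w)
C(Z, N) = N²
(C(-54, v) - 4593)/(31157 + U(-126)) = ((-792)² - 4593)/(31157 + (-14 - 2*(-126))) = (627264 - 4593)/(31157 + (-14 + 252)) = 622671/(31157 + 238) = 622671/31395 = 622671*(1/31395) = 29651/1495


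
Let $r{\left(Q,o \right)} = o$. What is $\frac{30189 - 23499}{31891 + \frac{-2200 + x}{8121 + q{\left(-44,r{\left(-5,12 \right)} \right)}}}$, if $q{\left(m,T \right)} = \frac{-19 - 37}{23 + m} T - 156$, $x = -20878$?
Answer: $\frac{1621210}{7727553} \approx 0.2098$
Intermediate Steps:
$q{\left(m,T \right)} = -156 - \frac{56 T}{23 + m}$ ($q{\left(m,T \right)} = - \frac{56}{23 + m} T - 156 = - \frac{56 T}{23 + m} - 156 = -156 - \frac{56 T}{23 + m}$)
$\frac{30189 - 23499}{31891 + \frac{-2200 + x}{8121 + q{\left(-44,r{\left(-5,12 \right)} \right)}}} = \frac{30189 - 23499}{31891 + \frac{-2200 - 20878}{8121 + \frac{4 \left(-897 - -1716 - 168\right)}{23 - 44}}} = \frac{6690}{31891 - \frac{23078}{8121 + \frac{4 \left(-897 + 1716 - 168\right)}{-21}}} = \frac{6690}{31891 - \frac{23078}{8121 + 4 \left(- \frac{1}{21}\right) 651}} = \frac{6690}{31891 - \frac{23078}{8121 - 124}} = \frac{6690}{31891 - \frac{23078}{7997}} = \frac{6690}{31891 - \frac{2098}{727}} = \frac{6690}{\frac{23182659}{727}} = 6690 \cdot \frac{727}{23182659} = \frac{1621210}{7727553}$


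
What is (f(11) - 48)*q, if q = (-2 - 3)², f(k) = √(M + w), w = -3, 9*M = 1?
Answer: -1200 + 25*I*√26/3 ≈ -1200.0 + 42.492*I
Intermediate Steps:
M = ⅑ (M = (⅑)*1 = ⅑ ≈ 0.11111)
f(k) = I*√26/3 (f(k) = √(⅑ - 3) = √(-26/9) = I*√26/3)
q = 25 (q = (-5)² = 25)
(f(11) - 48)*q = (I*√26/3 - 48)*25 = (-48 + I*√26/3)*25 = -1200 + 25*I*√26/3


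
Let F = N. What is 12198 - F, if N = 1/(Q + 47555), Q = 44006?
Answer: 1116861077/91561 ≈ 12198.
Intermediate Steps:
N = 1/91561 (N = 1/(44006 + 47555) = 1/91561 ≈ 1.0922e-5)
F = 1/91561 ≈ 1.0922e-5
12198 - F = 12198 - 1*1/91561 = 12198 - 1/91561 = 1116861077/91561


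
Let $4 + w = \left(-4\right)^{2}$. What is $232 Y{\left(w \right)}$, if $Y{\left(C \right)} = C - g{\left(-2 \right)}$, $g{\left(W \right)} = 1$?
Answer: $2552$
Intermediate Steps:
$w = 12$ ($w = -4 + \left(-4\right)^{2} = -4 + 16 = 12$)
$Y{\left(C \right)} = -1 + C$ ($Y{\left(C \right)} = C - 1 = -1 + C$)
$232 Y{\left(w \right)} = 232 \left(-1 + 12\right) = 232 \cdot 11 = 2552$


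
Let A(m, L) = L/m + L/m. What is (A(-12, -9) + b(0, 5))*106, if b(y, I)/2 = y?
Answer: 159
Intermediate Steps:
b(y, I) = 2*y
A(m, L) = 2*L/m
(A(-12, -9) + b(0, 5))*106 = (2*(-9)/(-12) + 2*0)*106 = (2*(-9)*(-1/12) + 0)*106 = (3/2 + 0)*106 = (3/2)*106 = 159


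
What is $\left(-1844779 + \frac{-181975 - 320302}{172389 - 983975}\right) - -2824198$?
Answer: $\frac{794883250811}{811586} \approx 9.7942 \cdot 10^{5}$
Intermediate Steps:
$\left(-1844779 + \frac{-181975 - 320302}{172389 - 983975}\right) - -2824198 = \left(-1844779 - \frac{502277}{-811586}\right) + 2824198 = \left(-1844779 - - \frac{502277}{811586}\right) + 2824198 = \left(-1844779 + \frac{502277}{811586}\right) + 2824198 = - \frac{1497196307217}{811586} + 2824198 = \frac{794883250811}{811586}$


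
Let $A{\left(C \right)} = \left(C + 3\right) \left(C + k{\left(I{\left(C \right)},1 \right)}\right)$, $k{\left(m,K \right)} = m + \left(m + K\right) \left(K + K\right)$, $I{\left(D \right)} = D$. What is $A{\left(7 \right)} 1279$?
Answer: $383700$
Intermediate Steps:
$k{\left(m,K \right)} = m + 2 K \left(K + m\right)$ ($k{\left(m,K \right)} = m + \left(K + m\right) 2 K = m + 2 K \left(K + m\right)$)
$A{\left(C \right)} = \left(2 + 4 C\right) \left(3 + C\right)$ ($A{\left(C \right)} = \left(C + 3\right) \left(C + \left(C + 2 \cdot 1^{2} + 2 \cdot 1 C\right)\right) = \left(3 + C\right) \left(C + \left(C + 2 \cdot 1 + 2 C\right)\right) = \left(3 + C\right) \left(C + \left(C + 2 + 2 C\right)\right) = \left(3 + C\right) \left(C + \left(2 + 3 C\right)\right) = \left(3 + C\right) \left(2 + 4 C\right) = \left(2 + 4 C\right) \left(3 + C\right)$)
$A{\left(7 \right)} 1279 = \left(6 + 4 \cdot 7^{2} + 14 \cdot 7\right) 1279 = \left(6 + 4 \cdot 49 + 98\right) 1279 = \left(6 + 196 + 98\right) 1279 = 300 \cdot 1279 = 383700$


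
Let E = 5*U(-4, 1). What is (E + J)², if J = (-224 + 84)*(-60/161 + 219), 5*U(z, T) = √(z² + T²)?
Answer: 495587849393/529 - 1407960*√17/23 ≈ 9.3659e+8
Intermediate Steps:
U(z, T) = √(T² + z²)/5 (U(z, T) = √(z² + T²)/5 = √(T² + z²)/5)
E = √17 (E = 5*(√(1² + (-4)²)/5) = 5*(√(1 + 16)/5) = 5*(√17/5) = √17 ≈ 4.1231)
J = -703980/23 (J = -140*(-60*1/161 + 219) = -140*(-60/161 + 219) = -140*35199/161 = -703980/23 ≈ -30608.)
(E + J)² = (√17 - 703980/23)² = (-703980/23 + √17)²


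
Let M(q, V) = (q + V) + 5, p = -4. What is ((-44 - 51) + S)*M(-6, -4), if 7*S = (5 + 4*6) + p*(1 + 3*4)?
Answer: 3440/7 ≈ 491.43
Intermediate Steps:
M(q, V) = 5 + V + q (M(q, V) = (V + q) + 5 = 5 + V + q)
S = -23/7 (S = ((5 + 4*6) - 4*(1 + 3*4))/7 = ((5 + 24) - 4*(1 + 12))/7 = (29 - 4*13)/7 = (29 - 52)/7 = (1/7)*(-23) = -23/7 ≈ -3.2857)
((-44 - 51) + S)*M(-6, -4) = ((-44 - 51) - 23/7)*(5 - 4 - 6) = (-95 - 23/7)*(-5) = -688/7*(-5) = 3440/7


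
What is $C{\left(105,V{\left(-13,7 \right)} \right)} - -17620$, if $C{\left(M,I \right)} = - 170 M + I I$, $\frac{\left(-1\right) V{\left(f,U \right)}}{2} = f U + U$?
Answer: $27994$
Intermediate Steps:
$V{\left(f,U \right)} = - 2 U - 2 U f$ ($V{\left(f,U \right)} = - 2 \left(f U + U\right) = - 2 \left(U f + U\right) = - 2 \left(U + U f\right) = - 2 U - 2 U f$)
$C{\left(M,I \right)} = I^{2} - 170 M$ ($C{\left(M,I \right)} = - 170 M + I^{2} = I^{2} - 170 M$)
$C{\left(105,V{\left(-13,7 \right)} \right)} - -17620 = \left(\left(\left(-2\right) 7 \left(1 - 13\right)\right)^{2} - 17850\right) - -17620 = \left(\left(\left(-2\right) 7 \left(-12\right)\right)^{2} - 17850\right) + 17620 = \left(168^{2} - 17850\right) + 17620 = \left(28224 - 17850\right) + 17620 = 10374 + 17620 = 27994$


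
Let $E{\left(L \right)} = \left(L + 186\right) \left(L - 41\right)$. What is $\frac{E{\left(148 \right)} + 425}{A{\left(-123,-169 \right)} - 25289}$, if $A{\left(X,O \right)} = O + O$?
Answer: $- \frac{36163}{25627} \approx -1.4111$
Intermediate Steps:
$E{\left(L \right)} = \left(-41 + L\right) \left(186 + L\right)$ ($E{\left(L \right)} = \left(186 + L\right) \left(-41 + L\right) = \left(-41 + L\right) \left(186 + L\right)$)
$A{\left(X,O \right)} = 2 O$
$\frac{E{\left(148 \right)} + 425}{A{\left(-123,-169 \right)} - 25289} = \frac{\left(-7626 + 148^{2} + 145 \cdot 148\right) + 425}{2 \left(-169\right) - 25289} = \frac{\left(-7626 + 21904 + 21460\right) + 425}{-338 - 25289} = \frac{35738 + 425}{-25627} = 36163 \left(- \frac{1}{25627}\right) = - \frac{36163}{25627}$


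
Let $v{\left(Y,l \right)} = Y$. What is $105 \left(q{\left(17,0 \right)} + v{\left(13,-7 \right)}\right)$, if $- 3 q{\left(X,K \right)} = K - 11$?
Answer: $1750$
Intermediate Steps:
$q{\left(X,K \right)} = \frac{11}{3} - \frac{K}{3}$ ($q{\left(X,K \right)} = - \frac{K - 11}{3} = - \frac{-11 + K}{3} = \frac{11}{3} - \frac{K}{3}$)
$105 \left(q{\left(17,0 \right)} + v{\left(13,-7 \right)}\right) = 105 \left(\left(\frac{11}{3} - 0\right) + 13\right) = 105 \left(\left(\frac{11}{3} + 0\right) + 13\right) = 105 \left(\frac{11}{3} + 13\right) = 105 \cdot \frac{50}{3} = 1750$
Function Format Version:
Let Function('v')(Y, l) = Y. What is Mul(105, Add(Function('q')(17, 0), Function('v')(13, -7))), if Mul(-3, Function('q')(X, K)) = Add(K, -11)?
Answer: 1750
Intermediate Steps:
Function('q')(X, K) = Add(Rational(11, 3), Mul(Rational(-1, 3), K)) (Function('q')(X, K) = Mul(Rational(-1, 3), Add(K, -11)) = Mul(Rational(-1, 3), Add(-11, K)) = Add(Rational(11, 3), Mul(Rational(-1, 3), K)))
Mul(105, Add(Function('q')(17, 0), Function('v')(13, -7))) = Mul(105, Add(Add(Rational(11, 3), Mul(Rational(-1, 3), 0)), 13)) = Mul(105, Add(Add(Rational(11, 3), 0), 13)) = Mul(105, Add(Rational(11, 3), 13)) = Mul(105, Rational(50, 3)) = 1750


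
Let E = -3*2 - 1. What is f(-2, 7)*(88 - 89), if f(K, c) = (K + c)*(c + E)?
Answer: 0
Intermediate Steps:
E = -7 (E = -6 - 1 = -7)
f(K, c) = (-7 + c)*(K + c) (f(K, c) = (K + c)*(c - 7) = (K + c)*(-7 + c) = (-7 + c)*(K + c))
f(-2, 7)*(88 - 89) = (7² - 7*(-2) - 7*7 - 2*7)*(88 - 89) = (49 + 14 - 49 - 14)*(-1) = 0*(-1) = 0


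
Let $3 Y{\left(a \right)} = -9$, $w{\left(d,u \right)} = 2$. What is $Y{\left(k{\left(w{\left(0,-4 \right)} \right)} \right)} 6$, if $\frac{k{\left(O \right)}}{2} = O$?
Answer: $-18$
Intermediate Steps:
$k{\left(O \right)} = 2 O$
$Y{\left(a \right)} = -3$ ($Y{\left(a \right)} = \frac{1}{3} \left(-9\right) = -3$)
$Y{\left(k{\left(w{\left(0,-4 \right)} \right)} \right)} 6 = \left(-3\right) 6 = -18$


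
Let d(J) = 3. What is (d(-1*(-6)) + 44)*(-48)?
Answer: -2256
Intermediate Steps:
(d(-1*(-6)) + 44)*(-48) = (3 + 44)*(-48) = 47*(-48) = -2256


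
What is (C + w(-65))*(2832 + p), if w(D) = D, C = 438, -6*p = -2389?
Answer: 7229113/6 ≈ 1.2049e+6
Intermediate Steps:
p = 2389/6 (p = -⅙*(-2389) = 2389/6 ≈ 398.17)
(C + w(-65))*(2832 + p) = (438 - 65)*(2832 + 2389/6) = 373*(19381/6) = 7229113/6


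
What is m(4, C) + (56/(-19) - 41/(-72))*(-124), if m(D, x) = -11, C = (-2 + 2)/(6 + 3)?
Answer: 97081/342 ≈ 283.86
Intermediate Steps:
C = 0 (C = 0/9 = 0*(⅑) = 0)
m(4, C) + (56/(-19) - 41/(-72))*(-124) = -11 + (56/(-19) - 41/(-72))*(-124) = -11 + (56*(-1/19) - 41*(-1/72))*(-124) = -11 + (-56/19 + 41/72)*(-124) = -11 - 3253/1368*(-124) = -11 + 100843/342 = 97081/342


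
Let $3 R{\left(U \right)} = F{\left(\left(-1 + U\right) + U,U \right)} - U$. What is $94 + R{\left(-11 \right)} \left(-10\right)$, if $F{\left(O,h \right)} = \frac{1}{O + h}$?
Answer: $\frac{2929}{51} \approx 57.431$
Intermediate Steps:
$R{\left(U \right)} = - \frac{U}{3} + \frac{1}{3 \left(-1 + 3 U\right)}$ ($R{\left(U \right)} = \frac{\frac{1}{\left(\left(-1 + U\right) + U\right) + U} - U}{3} = \frac{\frac{1}{\left(-1 + 2 U\right) + U} - U}{3} = \frac{\frac{1}{-1 + 3 U} - U}{3} = - \frac{U}{3} + \frac{1}{3 \left(-1 + 3 U\right)}$)
$94 + R{\left(-11 \right)} \left(-10\right) = 94 + \frac{1 - - 11 \left(-1 + 3 \left(-11\right)\right)}{3 \left(-1 + 3 \left(-11\right)\right)} \left(-10\right) = 94 + \frac{1 - - 11 \left(-1 - 33\right)}{3 \left(-1 - 33\right)} \left(-10\right) = 94 + \frac{1 - \left(-11\right) \left(-34\right)}{3 \left(-34\right)} \left(-10\right) = 94 + \frac{1}{3} \left(- \frac{1}{34}\right) \left(1 - 374\right) \left(-10\right) = 94 + \frac{1}{3} \left(- \frac{1}{34}\right) \left(-373\right) \left(-10\right) = 94 + \frac{373}{102} \left(-10\right) = 94 - \frac{1865}{51} = \frac{2929}{51}$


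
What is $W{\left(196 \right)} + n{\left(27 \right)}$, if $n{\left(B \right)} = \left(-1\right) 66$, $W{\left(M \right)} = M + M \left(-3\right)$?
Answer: $-458$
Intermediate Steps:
$W{\left(M \right)} = - 2 M$ ($W{\left(M \right)} = M - 3 M = - 2 M$)
$n{\left(B \right)} = -66$
$W{\left(196 \right)} + n{\left(27 \right)} = \left(-2\right) 196 - 66 = -392 - 66 = -458$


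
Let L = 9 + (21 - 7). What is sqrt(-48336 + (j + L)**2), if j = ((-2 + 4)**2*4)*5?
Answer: I*sqrt(37727) ≈ 194.23*I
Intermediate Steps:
L = 23 (L = 9 + 14 = 23)
j = 80 (j = (2**2*4)*5 = (4*4)*5 = 16*5 = 80)
sqrt(-48336 + (j + L)**2) = sqrt(-48336 + (80 + 23)**2) = sqrt(-48336 + 103**2) = sqrt(-48336 + 10609) = sqrt(-37727) = I*sqrt(37727)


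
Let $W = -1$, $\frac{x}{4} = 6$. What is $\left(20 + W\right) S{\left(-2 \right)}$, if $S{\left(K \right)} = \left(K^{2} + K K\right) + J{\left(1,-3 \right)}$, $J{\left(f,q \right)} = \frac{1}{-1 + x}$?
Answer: $\frac{3515}{23} \approx 152.83$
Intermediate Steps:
$x = 24$ ($x = 4 \cdot 6 = 24$)
$J{\left(f,q \right)} = \frac{1}{23}$ ($J{\left(f,q \right)} = \frac{1}{-1 + 24} = \frac{1}{23}$)
$S{\left(K \right)} = \frac{1}{23} + 2 K^{2}$ ($S{\left(K \right)} = \left(K^{2} + K K\right) + \frac{1}{23} = \left(K^{2} + K^{2}\right) + \frac{1}{23} = 2 K^{2} + \frac{1}{23} = \frac{1}{23} + 2 K^{2}$)
$\left(20 + W\right) S{\left(-2 \right)} = \left(20 - 1\right) \left(\frac{1}{23} + 2 \left(-2\right)^{2}\right) = 19 \left(\frac{1}{23} + 2 \cdot 4\right) = 19 \left(\frac{1}{23} + 8\right) = 19 \cdot \frac{185}{23} = \frac{3515}{23}$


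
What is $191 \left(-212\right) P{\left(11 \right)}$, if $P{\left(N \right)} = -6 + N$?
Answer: $-202460$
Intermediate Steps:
$191 \left(-212\right) P{\left(11 \right)} = 191 \left(-212\right) \left(-6 + 11\right) = \left(-40492\right) 5 = -202460$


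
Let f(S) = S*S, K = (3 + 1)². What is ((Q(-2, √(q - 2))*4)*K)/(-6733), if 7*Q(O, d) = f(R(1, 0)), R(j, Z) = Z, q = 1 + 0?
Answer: 0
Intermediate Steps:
q = 1
K = 16 (K = 4² = 16)
f(S) = S²
Q(O, d) = 0 (Q(O, d) = (⅐)*0² = (⅐)*0 = 0)
((Q(-2, √(q - 2))*4)*K)/(-6733) = ((0*4)*16)/(-6733) = (0*16)*(-1/6733) = 0*(-1/6733) = 0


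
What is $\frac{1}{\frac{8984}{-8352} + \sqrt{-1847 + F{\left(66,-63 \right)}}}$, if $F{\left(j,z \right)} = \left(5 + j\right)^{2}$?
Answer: $\frac{1172412}{3479994455} + \frac{1089936 \sqrt{3194}}{3479994455} \approx 0.018038$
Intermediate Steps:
$\frac{1}{\frac{8984}{-8352} + \sqrt{-1847 + F{\left(66,-63 \right)}}} = \frac{1}{\frac{8984}{-8352} + \sqrt{-1847 + \left(5 + 66\right)^{2}}} = \frac{1}{8984 \left(- \frac{1}{8352}\right) + \sqrt{-1847 + 71^{2}}} = \frac{1}{- \frac{1123}{1044} + \sqrt{-1847 + 5041}} = \frac{1}{- \frac{1123}{1044} + \sqrt{3194}}$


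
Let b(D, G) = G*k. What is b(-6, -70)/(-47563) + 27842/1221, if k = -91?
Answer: 1316471276/58074423 ≈ 22.669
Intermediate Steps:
b(D, G) = -91*G (b(D, G) = G*(-91) = -91*G)
b(-6, -70)/(-47563) + 27842/1221 = -91*(-70)/(-47563) + 27842/1221 = 6370*(-1/47563) + 27842*(1/1221) = -6370/47563 + 27842/1221 = 1316471276/58074423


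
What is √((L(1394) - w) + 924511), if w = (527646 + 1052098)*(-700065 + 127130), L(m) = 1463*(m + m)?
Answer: √905095631995 ≈ 9.5137e+5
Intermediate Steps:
L(m) = 2926*m (L(m) = 1463*(2*m) = 2926*m)
w = -905090628640 (w = 1579744*(-572935) = -905090628640)
√((L(1394) - w) + 924511) = √((2926*1394 - 1*(-905090628640)) + 924511) = √((4078844 + 905090628640) + 924511) = √(905094707484 + 924511) = √905095631995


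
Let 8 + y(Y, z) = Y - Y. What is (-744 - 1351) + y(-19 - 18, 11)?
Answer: -2103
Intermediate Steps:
y(Y, z) = -8 (y(Y, z) = -8 + (Y - Y) = -8 + 0 = -8)
(-744 - 1351) + y(-19 - 18, 11) = (-744 - 1351) - 8 = -2095 - 8 = -2103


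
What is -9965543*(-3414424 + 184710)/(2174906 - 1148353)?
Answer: 32185853744702/1026553 ≈ 3.1353e+7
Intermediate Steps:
-9965543*(-3414424 + 184710)/(2174906 - 1148353) = -9965543/(1026553/(-3229714)) = -9965543/(1026553*(-1/3229714)) = -9965543/(-1026553/3229714) = -9965543*(-3229714/1026553) = 32185853744702/1026553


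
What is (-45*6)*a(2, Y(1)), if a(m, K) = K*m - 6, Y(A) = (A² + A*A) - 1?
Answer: 1080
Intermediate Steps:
Y(A) = -1 + 2*A² (Y(A) = (A² + A²) - 1 = 2*A² - 1 = -1 + 2*A²)
a(m, K) = -6 + K*m
(-45*6)*a(2, Y(1)) = (-45*6)*(-6 + (-1 + 2*1²)*2) = -270*(-6 + (-1 + 2*1)*2) = -270*(-6 + (-1 + 2)*2) = -270*(-6 + 1*2) = -270*(-6 + 2) = -270*(-4) = 1080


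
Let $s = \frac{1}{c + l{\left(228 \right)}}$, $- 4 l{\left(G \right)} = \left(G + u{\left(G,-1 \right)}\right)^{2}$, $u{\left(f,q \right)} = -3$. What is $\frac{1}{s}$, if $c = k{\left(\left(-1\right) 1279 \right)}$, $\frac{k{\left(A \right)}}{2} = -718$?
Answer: $- \frac{56369}{4} \approx -14092.0$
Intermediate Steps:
$k{\left(A \right)} = -1436$ ($k{\left(A \right)} = 2 \left(-718\right) = -1436$)
$c = -1436$
$l{\left(G \right)} = - \frac{\left(-3 + G\right)^{2}}{4}$ ($l{\left(G \right)} = - \frac{\left(G - 3\right)^{2}}{4} = - \frac{\left(-3 + G\right)^{2}}{4}$)
$s = - \frac{4}{56369}$ ($s = \frac{1}{-1436 - \frac{\left(-3 + 228\right)^{2}}{4}} = \frac{1}{-1436 - \frac{225^{2}}{4}} = \frac{1}{-1436 - \frac{50625}{4}} = \frac{1}{- \frac{56369}{4}} = - \frac{4}{56369} \approx -7.0961 \cdot 10^{-5}$)
$\frac{1}{s} = \frac{1}{- \frac{4}{56369}} = - \frac{56369}{4}$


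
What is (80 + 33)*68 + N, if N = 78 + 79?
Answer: 7841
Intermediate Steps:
N = 157
(80 + 33)*68 + N = (80 + 33)*68 + 157 = 113*68 + 157 = 7684 + 157 = 7841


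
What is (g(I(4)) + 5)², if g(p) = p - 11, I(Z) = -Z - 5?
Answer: 225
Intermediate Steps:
I(Z) = -5 - Z
g(p) = -11 + p
(g(I(4)) + 5)² = ((-11 + (-5 - 1*4)) + 5)² = ((-11 + (-5 - 4)) + 5)² = ((-11 - 9) + 5)² = (-20 + 5)² = (-15)² = 225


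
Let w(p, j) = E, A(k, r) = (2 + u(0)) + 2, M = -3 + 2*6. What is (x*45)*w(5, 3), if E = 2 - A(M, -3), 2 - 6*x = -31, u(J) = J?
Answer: -495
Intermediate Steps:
M = 9 (M = -3 + 12 = 9)
x = 11/2 (x = ⅓ - ⅙*(-31) = ⅓ + 31/6 = 11/2 ≈ 5.5000)
A(k, r) = 4 (A(k, r) = (2 + 0) + 2 = 2 + 2 = 4)
E = -2 (E = 2 - 1*4 = 2 - 4 = -2)
w(p, j) = -2
(x*45)*w(5, 3) = ((11/2)*45)*(-2) = (495/2)*(-2) = -495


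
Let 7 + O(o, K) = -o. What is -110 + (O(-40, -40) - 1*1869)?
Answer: -1946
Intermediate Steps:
O(o, K) = -7 - o
-110 + (O(-40, -40) - 1*1869) = -110 + ((-7 - 1*(-40)) - 1*1869) = -110 + ((-7 + 40) - 1869) = -110 + (33 - 1869) = -110 - 1836 = -1946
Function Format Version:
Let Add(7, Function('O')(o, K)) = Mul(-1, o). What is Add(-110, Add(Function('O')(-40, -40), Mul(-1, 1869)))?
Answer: -1946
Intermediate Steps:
Function('O')(o, K) = Add(-7, Mul(-1, o))
Add(-110, Add(Function('O')(-40, -40), Mul(-1, 1869))) = Add(-110, Add(Add(-7, Mul(-1, -40)), Mul(-1, 1869))) = Add(-110, Add(Add(-7, 40), -1869)) = Add(-110, Add(33, -1869)) = Add(-110, -1836) = -1946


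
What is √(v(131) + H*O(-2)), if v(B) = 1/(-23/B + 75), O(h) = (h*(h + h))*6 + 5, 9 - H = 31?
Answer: 3*I*√73653562/754 ≈ 34.147*I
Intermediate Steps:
H = -22 (H = 9 - 1*31 = 9 - 31 = -22)
O(h) = 5 + 12*h² (O(h) = (h*(2*h))*6 + 5 = (2*h²)*6 + 5 = 12*h² + 5 = 5 + 12*h²)
v(B) = 1/(75 - 23/B)
√(v(131) + H*O(-2)) = √(131/(-23 + 75*131) - 22*(5 + 12*(-2)²)) = √(131/(-23 + 9825) - 22*(5 + 12*4)) = √(131/9802 - 22*(5 + 48)) = √(131*(1/9802) - 22*53) = √(131/9802 - 1166) = √(-11429001/9802) = 3*I*√73653562/754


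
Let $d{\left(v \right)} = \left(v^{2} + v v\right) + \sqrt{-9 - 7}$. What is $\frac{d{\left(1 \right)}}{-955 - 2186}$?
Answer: $- \frac{2}{3141} - \frac{4 i}{3141} \approx -0.00063674 - 0.0012735 i$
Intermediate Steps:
$d{\left(v \right)} = 2 v^{2} + 4 i$ ($d{\left(v \right)} = \left(v^{2} + v^{2}\right) + \sqrt{-16} = 2 v^{2} + 4 i$)
$\frac{d{\left(1 \right)}}{-955 - 2186} = \frac{2 \cdot 1^{2} + 4 i}{-955 - 2186} = \frac{2 \cdot 1 + 4 i}{-3141} = \left(2 + 4 i\right) \left(- \frac{1}{3141}\right) = - \frac{2}{3141} - \frac{4 i}{3141}$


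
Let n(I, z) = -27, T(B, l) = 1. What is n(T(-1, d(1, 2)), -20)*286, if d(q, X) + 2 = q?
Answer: -7722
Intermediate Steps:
d(q, X) = -2 + q
n(T(-1, d(1, 2)), -20)*286 = -27*286 = -7722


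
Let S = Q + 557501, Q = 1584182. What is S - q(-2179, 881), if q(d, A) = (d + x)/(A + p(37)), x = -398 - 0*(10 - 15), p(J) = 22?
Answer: 644647442/301 ≈ 2.1417e+6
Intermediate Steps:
x = -398 (x = -398 - 0*(-5) = -398 - 1*0 = -398 + 0 = -398)
S = 2141683 (S = 1584182 + 557501 = 2141683)
q(d, A) = (-398 + d)/(22 + A) (q(d, A) = (d - 398)/(A + 22) = (-398 + d)/(22 + A))
S - q(-2179, 881) = 2141683 - (-398 - 2179)/(22 + 881) = 2141683 - (-2577)/903 = 2141683 - 1*(-859/301) = 2141683 + 859/301 = 644647442/301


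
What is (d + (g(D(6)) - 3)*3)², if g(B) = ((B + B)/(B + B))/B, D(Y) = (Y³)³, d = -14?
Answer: 5969468409652225/11284439629824 ≈ 529.00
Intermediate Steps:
D(Y) = Y⁹
g(B) = 1/B (g(B) = ((2*B)/((2*B)))/B = ((2*B)*(1/(2*B)))/B = 1/B)
(d + (g(D(6)) - 3)*3)² = (-14 + (1/(6⁹) - 3)*3)² = (-14 + (1/10077696 - 3)*3)² = (-14 - 30233087/10077696*3)² = (-14 - 30233087/3359232)² = (-77262335/3359232)² = 5969468409652225/11284439629824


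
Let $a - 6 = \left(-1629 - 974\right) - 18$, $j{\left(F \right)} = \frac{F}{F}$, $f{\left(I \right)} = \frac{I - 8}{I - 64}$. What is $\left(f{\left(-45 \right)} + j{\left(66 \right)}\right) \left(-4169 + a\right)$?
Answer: $- \frac{1099008}{109} \approx -10083.0$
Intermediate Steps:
$f{\left(I \right)} = \frac{-8 + I}{-64 + I}$
$j{\left(F \right)} = 1$
$a = -2615$ ($a = 6 - 2621 = -2615$)
$\left(f{\left(-45 \right)} + j{\left(66 \right)}\right) \left(-4169 + a\right) = \left(\frac{-8 - 45}{-64 - 45} + 1\right) \left(-4169 - 2615\right) = \left(\frac{1}{-109} \left(-53\right) + 1\right) \left(-6784\right) = \left(\left(- \frac{1}{109}\right) \left(-53\right) + 1\right) \left(-6784\right) = \left(\frac{53}{109} + 1\right) \left(-6784\right) = \frac{162}{109} \left(-6784\right) = - \frac{1099008}{109}$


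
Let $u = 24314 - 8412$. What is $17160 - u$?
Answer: $1258$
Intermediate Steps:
$u = 15902$ ($u = 24314 - 8412 = 15902$)
$17160 - u = 17160 - 15902 = 1258$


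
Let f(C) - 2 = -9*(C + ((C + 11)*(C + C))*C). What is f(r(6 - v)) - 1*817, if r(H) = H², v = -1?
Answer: -2594336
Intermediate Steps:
f(C) = 2 - 9*C - 18*C²*(11 + C) (f(C) = 2 - 9*(C + ((C + 11)*(C + C))*C) = 2 - 9*(C + ((11 + C)*(2*C))*C) = 2 - 9*(C + (2*C*(11 + C))*C) = 2 - 9*(C + 2*C²*(11 + C)) = 2 + (-9*C - 18*C²*(11 + C)) = 2 - 9*C - 18*C²*(11 + C))
f(r(6 - v)) - 1*817 = (2 - 198*(6 - 1*(-1))⁴ - 18*(6 - 1*(-1))⁶ - 9*(6 - 1*(-1))²) - 1*817 = (2 - 198*(6 + 1)⁴ - 18*(6 + 1)⁶ - 9*(6 + 1)²) - 817 = (2 - 198*(7²)² - 18*(7²)³ - 9*7²) - 817 = (2 - 198*49² - 18*49³ - 9*49) - 817 = (2 - 198*2401 - 18*117649 - 441) - 817 = (2 - 475398 - 2117682 - 441) - 817 = -2593519 - 817 = -2594336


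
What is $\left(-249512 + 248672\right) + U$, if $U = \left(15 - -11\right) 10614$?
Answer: $275124$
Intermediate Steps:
$U = 275964$ ($U = \left(15 + 11\right) 10614 = 26 \cdot 10614 = 275964$)
$\left(-249512 + 248672\right) + U = \left(-249512 + 248672\right) + 275964 = -840 + 275964 = 275124$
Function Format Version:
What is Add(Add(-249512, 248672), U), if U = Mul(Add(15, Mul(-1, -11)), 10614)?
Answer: 275124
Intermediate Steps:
U = 275964 (U = Mul(Add(15, 11), 10614) = Mul(26, 10614) = 275964)
Add(Add(-249512, 248672), U) = Add(Add(-249512, 248672), 275964) = Add(-840, 275964) = 275124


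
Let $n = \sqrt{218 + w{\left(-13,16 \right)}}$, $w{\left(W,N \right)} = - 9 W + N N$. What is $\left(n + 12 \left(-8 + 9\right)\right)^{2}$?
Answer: $\left(12 + \sqrt{591}\right)^{2} \approx 1318.5$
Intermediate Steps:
$w{\left(W,N \right)} = N^{2} - 9 W$ ($w{\left(W,N \right)} = - 9 W + N^{2} = N^{2} - 9 W$)
$n = \sqrt{591}$ ($n = \sqrt{218 - \left(-117 - 16^{2}\right)} = \sqrt{218 + \left(256 + 117\right)} = \sqrt{218 + 373} = \sqrt{591} \approx 24.31$)
$\left(n + 12 \left(-8 + 9\right)\right)^{2} = \left(\sqrt{591} + 12 \left(-8 + 9\right)\right)^{2} = \left(\sqrt{591} + 12 \cdot 1\right)^{2} = \left(\sqrt{591} + 12\right)^{2} = \left(12 + \sqrt{591}\right)^{2}$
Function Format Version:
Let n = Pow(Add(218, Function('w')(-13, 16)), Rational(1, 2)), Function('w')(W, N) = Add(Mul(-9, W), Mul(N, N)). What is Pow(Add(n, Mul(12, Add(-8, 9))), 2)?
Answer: Pow(Add(12, Pow(591, Rational(1, 2))), 2) ≈ 1318.5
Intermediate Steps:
Function('w')(W, N) = Add(Pow(N, 2), Mul(-9, W)) (Function('w')(W, N) = Add(Mul(-9, W), Pow(N, 2)) = Add(Pow(N, 2), Mul(-9, W)))
n = Pow(591, Rational(1, 2)) (n = Pow(Add(218, Add(Pow(16, 2), Mul(-9, -13))), Rational(1, 2)) = Pow(Add(218, Add(256, 117)), Rational(1, 2)) = Pow(Add(218, 373), Rational(1, 2)) = Pow(591, Rational(1, 2)) ≈ 24.310)
Pow(Add(n, Mul(12, Add(-8, 9))), 2) = Pow(Add(Pow(591, Rational(1, 2)), Mul(12, Add(-8, 9))), 2) = Pow(Add(Pow(591, Rational(1, 2)), Mul(12, 1)), 2) = Pow(Add(Pow(591, Rational(1, 2)), 12), 2) = Pow(Add(12, Pow(591, Rational(1, 2))), 2)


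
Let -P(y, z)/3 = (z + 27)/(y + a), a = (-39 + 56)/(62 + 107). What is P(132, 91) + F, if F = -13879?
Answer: -309908501/22325 ≈ -13882.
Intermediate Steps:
a = 17/169 ≈ 0.10059
P(y, z) = -3*(27 + z)/(17/169 + y) (P(y, z) = -3*(z + 27)/(y + 17/169) = -3*(27 + z)/(17/169 + y))
P(132, 91) + F = 507*(-27 - 1*91)/(17 + 169*132) - 13879 = 507*(-27 - 91)/(17 + 22308) - 13879 = 507*(-118)/22325 - 13879 = 507*(1/22325)*(-118) - 13879 = -59826/22325 - 13879 = -309908501/22325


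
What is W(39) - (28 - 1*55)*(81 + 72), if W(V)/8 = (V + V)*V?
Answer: 28467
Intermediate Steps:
W(V) = 16*V² (W(V) = 8*((V + V)*V) = 8*((2*V)*V) = 8*(2*V²) = 16*V²)
W(39) - (28 - 1*55)*(81 + 72) = 16*39² - (28 - 1*55)*(81 + 72) = 16*1521 - (28 - 55)*153 = 24336 - (-27)*153 = 24336 - 1*(-4131) = 24336 + 4131 = 28467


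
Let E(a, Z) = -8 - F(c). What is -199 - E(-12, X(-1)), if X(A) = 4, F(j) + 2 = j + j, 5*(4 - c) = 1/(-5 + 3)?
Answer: -924/5 ≈ -184.80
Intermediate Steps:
c = 41/10 (c = 4 - 1/(5*(-5 + 3)) = 4 - 1/5/(-2) = 4 - 1/5*(-1/2) = 4 + 1/10 = 41/10 ≈ 4.1000)
F(j) = -2 + 2*j (F(j) = -2 + (j + j) = -2 + 2*j)
E(a, Z) = -71/5 (E(a, Z) = -8 - (-2 + 2*(41/10)) = -8 - (-2 + 41/5) = -8 - 1*31/5 = -8 - 31/5 = -71/5)
-199 - E(-12, X(-1)) = -199 - 1*(-71/5) = -199 + 71/5 = -924/5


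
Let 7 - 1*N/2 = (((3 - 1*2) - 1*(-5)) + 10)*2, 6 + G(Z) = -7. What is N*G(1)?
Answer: 650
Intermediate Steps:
G(Z) = -13 (G(Z) = -6 - 7 = -13)
N = -50 (N = 14 - 2*(((3 - 1*2) - 1*(-5)) + 10)*2 = 14 - 2*(((3 - 2) + 5) + 10)*2 = 14 - 2*((1 + 5) + 10)*2 = 14 - 2*(6 + 10)*2 = 14 - 32*2 = 14 - 2*32 = 14 - 64 = -50)
N*G(1) = -50*(-13) = 650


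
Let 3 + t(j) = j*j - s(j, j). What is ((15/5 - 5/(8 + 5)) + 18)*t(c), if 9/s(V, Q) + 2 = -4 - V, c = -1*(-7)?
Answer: 162676/169 ≈ 962.58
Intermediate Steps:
c = 7
s(V, Q) = 9/(-6 - V) (s(V, Q) = 9/(-2 + (-4 - V)) = 9/(-6 - V))
t(j) = -3 + j² + 9/(6 + j) (t(j) = -3 + (j*j - (-9)/(6 + j)) = -3 + (j² + 9/(6 + j)) = -3 + j² + 9/(6 + j))
((15/5 - 5/(8 + 5)) + 18)*t(c) = ((15/5 - 5/(8 + 5)) + 18)*((9 + (-3 + 7²)*(6 + 7))/(6 + 7)) = ((15*(⅕) - 5/13) + 18)*((9 + (-3 + 49)*13)/13) = ((3 - 5*1/13) + 18)*((9 + 46*13)/13) = ((3 - 5/13) + 18)*((9 + 598)/13) = (34/13 + 18)*((1/13)*607) = (268/13)*(607/13) = 162676/169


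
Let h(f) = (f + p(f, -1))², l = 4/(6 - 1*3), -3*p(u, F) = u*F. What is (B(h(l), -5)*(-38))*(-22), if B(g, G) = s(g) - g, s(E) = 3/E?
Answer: -9583277/5184 ≈ -1848.6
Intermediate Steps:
p(u, F) = -F*u/3 (p(u, F) = -u*F/3 = -F*u/3)
l = 4/3 (l = 4/(6 - 3) = 4/3 ≈ 1.3333)
h(f) = 16*f²/9 (h(f) = (f - ⅓*(-1)*f)² = (f + f/3)² = (4*f/3)² = 16*f²/9)
B(g, G) = -g + 3/g (B(g, G) = 3/g - g = -g + 3/g)
(B(h(l), -5)*(-38))*(-22) = ((-16*(4/3)²/9 + 3/((16*(4/3)²/9)))*(-38))*(-22) = ((-16*16/(9*9) + 3/(((16/9)*(16/9))))*(-38))*(-22) = ((-1*256/81 + 3/(256/81))*(-38))*(-22) = ((-256/81 + 3*(81/256))*(-38))*(-22) = ((-256/81 + 243/256)*(-38))*(-22) = -45853/20736*(-38)*(-22) = (871207/10368)*(-22) = -9583277/5184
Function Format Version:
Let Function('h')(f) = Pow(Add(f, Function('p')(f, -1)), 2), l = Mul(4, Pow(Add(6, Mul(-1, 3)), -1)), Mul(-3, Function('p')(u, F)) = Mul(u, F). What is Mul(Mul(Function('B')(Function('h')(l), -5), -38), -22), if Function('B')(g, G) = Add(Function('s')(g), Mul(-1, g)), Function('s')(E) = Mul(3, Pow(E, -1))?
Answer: Rational(-9583277, 5184) ≈ -1848.6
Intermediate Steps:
Function('p')(u, F) = Mul(Rational(-1, 3), F, u) (Function('p')(u, F) = Mul(Rational(-1, 3), Mul(u, F)) = Mul(Rational(-1, 3), Mul(F, u)) = Mul(Rational(-1, 3), F, u))
l = Rational(4, 3) (l = Mul(4, Pow(Add(6, -3), -1)) = Mul(4, Pow(3, -1)) = Mul(4, Rational(1, 3)) = Rational(4, 3) ≈ 1.3333)
Function('h')(f) = Mul(Rational(16, 9), Pow(f, 2)) (Function('h')(f) = Pow(Add(f, Mul(Rational(-1, 3), -1, f)), 2) = Pow(Add(f, Mul(Rational(1, 3), f)), 2) = Pow(Mul(Rational(4, 3), f), 2) = Mul(Rational(16, 9), Pow(f, 2)))
Function('B')(g, G) = Add(Mul(-1, g), Mul(3, Pow(g, -1))) (Function('B')(g, G) = Add(Mul(3, Pow(g, -1)), Mul(-1, g)) = Add(Mul(-1, g), Mul(3, Pow(g, -1))))
Mul(Mul(Function('B')(Function('h')(l), -5), -38), -22) = Mul(Mul(Add(Mul(-1, Mul(Rational(16, 9), Pow(Rational(4, 3), 2))), Mul(3, Pow(Mul(Rational(16, 9), Pow(Rational(4, 3), 2)), -1))), -38), -22) = Mul(Mul(Add(Mul(-1, Mul(Rational(16, 9), Rational(16, 9))), Mul(3, Pow(Mul(Rational(16, 9), Rational(16, 9)), -1))), -38), -22) = Mul(Mul(Add(Mul(-1, Rational(256, 81)), Mul(3, Pow(Rational(256, 81), -1))), -38), -22) = Mul(Mul(Add(Rational(-256, 81), Mul(3, Rational(81, 256))), -38), -22) = Mul(Mul(Add(Rational(-256, 81), Rational(243, 256)), -38), -22) = Mul(Mul(Rational(-45853, 20736), -38), -22) = Mul(Rational(871207, 10368), -22) = Rational(-9583277, 5184)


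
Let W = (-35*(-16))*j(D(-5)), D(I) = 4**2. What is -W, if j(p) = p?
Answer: -8960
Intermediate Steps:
D(I) = 16
W = 8960 (W = -35*(-16)*16 = 560*16 = 8960)
-W = -1*8960 = -8960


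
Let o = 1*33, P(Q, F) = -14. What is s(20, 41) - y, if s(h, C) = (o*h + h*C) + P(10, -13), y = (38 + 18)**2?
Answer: -1670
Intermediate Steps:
y = 3136 (y = 56**2 = 3136)
o = 33
s(h, C) = -14 + 33*h + C*h (s(h, C) = (33*h + h*C) - 14 = (33*h + C*h) - 14 = -14 + 33*h + C*h)
s(20, 41) - y = (-14 + 33*20 + 41*20) - 1*3136 = (-14 + 660 + 820) - 3136 = 1466 - 3136 = -1670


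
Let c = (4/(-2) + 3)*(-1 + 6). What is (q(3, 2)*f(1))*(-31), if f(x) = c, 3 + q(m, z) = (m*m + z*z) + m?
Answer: -2015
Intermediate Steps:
q(m, z) = -3 + m + m² + z² (q(m, z) = -3 + ((m*m + z*z) + m) = -3 + ((m² + z²) + m) = -3 + (m + m² + z²) = -3 + m + m² + z²)
c = 5 (c = (4*(-½) + 3)*5 = (-2 + 3)*5 = 1*5 = 5)
f(x) = 5
(q(3, 2)*f(1))*(-31) = ((-3 + 3 + 3² + 2²)*5)*(-31) = ((-3 + 3 + 9 + 4)*5)*(-31) = (13*5)*(-31) = 65*(-31) = -2015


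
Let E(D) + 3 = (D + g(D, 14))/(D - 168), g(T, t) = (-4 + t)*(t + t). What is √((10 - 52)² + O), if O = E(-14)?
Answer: √297362/13 ≈ 41.947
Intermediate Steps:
g(T, t) = 2*t*(-4 + t) (g(T, t) = (-4 + t)*(2*t) = 2*t*(-4 + t))
E(D) = -3 + (280 + D)/(-168 + D) (E(D) = -3 + (D + 2*14*(-4 + 14))/(D - 168) = -3 + (D + 2*14*10)/(-168 + D) = -3 + (D + 280)/(-168 + D) = -3 + (280 + D)/(-168 + D))
O = -58/13 (O = 2*(392 - 1*(-14))/(-168 - 14) = 2*(392 + 14)/(-182) = 2*(-1/182)*406 = -58/13 ≈ -4.4615)
√((10 - 52)² + O) = √((10 - 52)² - 58/13) = √((-42)² - 58/13) = √(1764 - 58/13) = √(22874/13) = √297362/13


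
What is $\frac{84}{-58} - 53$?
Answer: $- \frac{1579}{29} \approx -54.448$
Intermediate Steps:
$\frac{84}{-58} - 53 = 84 \left(- \frac{1}{58}\right) - 53 = - \frac{42}{29} - 53 = - \frac{1579}{29}$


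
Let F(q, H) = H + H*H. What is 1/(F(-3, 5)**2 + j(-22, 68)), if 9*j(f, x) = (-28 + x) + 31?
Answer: 9/8171 ≈ 0.0011015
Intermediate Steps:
j(f, x) = 1/3 + x/9 (j(f, x) = ((-28 + x) + 31)/9 = (3 + x)/9 = 1/3 + x/9)
F(q, H) = H + H**2
1/(F(-3, 5)**2 + j(-22, 68)) = 1/((5*(1 + 5))**2 + (1/3 + (1/9)*68)) = 1/((5*6)**2 + (1/3 + 68/9)) = 1/(30**2 + 71/9) = 1/(900 + 71/9) = 1/(8171/9) = 9/8171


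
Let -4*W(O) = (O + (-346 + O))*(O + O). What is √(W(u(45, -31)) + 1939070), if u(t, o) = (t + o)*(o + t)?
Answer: √1934562 ≈ 1390.9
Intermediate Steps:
u(t, o) = (o + t)² (u(t, o) = (o + t)*(o + t) = (o + t)²)
W(O) = -O*(-346 + 2*O)/2 (W(O) = -(O + (-346 + O))*(O + O)/4 = -(-346 + 2*O)*2*O/4 = -O*(-346 + 2*O)/2)
√(W(u(45, -31)) + 1939070) = √((-31 + 45)²*(173 - (-31 + 45)²) + 1939070) = √(14²*(173 - 1*14²) + 1939070) = √(196*(173 - 1*196) + 1939070) = √(196*(173 - 196) + 1939070) = √(196*(-23) + 1939070) = √(-4508 + 1939070) = √1934562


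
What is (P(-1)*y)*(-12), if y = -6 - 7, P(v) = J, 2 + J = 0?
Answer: -312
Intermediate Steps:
J = -2 (J = -2 + 0 = -2)
P(v) = -2
y = -13
(P(-1)*y)*(-12) = -2*(-13)*(-12) = 26*(-12) = -312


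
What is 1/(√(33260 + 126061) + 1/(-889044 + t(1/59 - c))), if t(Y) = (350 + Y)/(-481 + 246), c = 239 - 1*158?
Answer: 170908460572180/24208083047154520791646079 + 151945337068901908624*√159321/24208083047154520791646079 ≈ 0.0025053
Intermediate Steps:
c = 81 (c = 239 - 158 = 81)
t(Y) = -70/47 - Y/235 (t(Y) = (350 + Y)/(-235) = (350 + Y)*(-1/235) = -70/47 - Y/235)
1/(√(33260 + 126061) + 1/(-889044 + t(1/59 - c))) = 1/(√(33260 + 126061) + 1/(-889044 + (-70/47 - (1/59 - 1*81)/235))) = 1/(√159321 + 1/(-889044 + (-70/47 - (1/59 - 81)/235))) = 1/(√159321 + 1/(-889044 + (-70/47 - 1/235*(-4778/59)))) = 1/(√159321 + 1/(-889044 + (-70/47 + 4778/13865))) = 1/(√159321 + 1/(-889044 - 15872/13865)) = 1/(√159321 + 1/(-12326610932/13865)) = 1/(√159321 - 13865/12326610932) = 1/(-13865/12326610932 + √159321)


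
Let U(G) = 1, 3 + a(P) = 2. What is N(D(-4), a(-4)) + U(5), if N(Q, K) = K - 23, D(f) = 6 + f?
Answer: -23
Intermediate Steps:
a(P) = -1 (a(P) = -3 + 2 = -1)
N(Q, K) = -23 + K
N(D(-4), a(-4)) + U(5) = (-23 - 1) + 1 = -24 + 1 = -23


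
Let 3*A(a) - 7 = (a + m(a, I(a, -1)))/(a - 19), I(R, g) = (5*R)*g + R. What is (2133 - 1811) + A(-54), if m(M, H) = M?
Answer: 71137/219 ≈ 324.83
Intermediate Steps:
I(R, g) = R + 5*R*g (I(R, g) = 5*R*g + R = R + 5*R*g)
A(a) = 7/3 + 2*a/(3*(-19 + a)) (A(a) = 7/3 + ((a + a)/(a - 19))/3 = 7/3 + ((2*a)/(-19 + a))/3 = 7/3 + (2*a/(-19 + a))/3 = 7/3 + 2*a/(3*(-19 + a)))
(2133 - 1811) + A(-54) = (2133 - 1811) + (-133 + 9*(-54))/(3*(-19 - 54)) = 322 + (⅓)*(-133 - 486)/(-73) = 322 + (⅓)*(-1/73)*(-619) = 322 + 619/219 = 71137/219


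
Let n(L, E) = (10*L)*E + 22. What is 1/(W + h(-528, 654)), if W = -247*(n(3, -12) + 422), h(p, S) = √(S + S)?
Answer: -1729/35873183 - √327/215239098 ≈ -4.8282e-5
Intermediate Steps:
n(L, E) = 22 + 10*E*L (n(L, E) = 10*E*L + 22 = 22 + 10*E*L)
h(p, S) = √2*√S (h(p, S) = √(2*S) = √2*√S)
W = -20748 (W = -247*((22 + 10*(-12)*3) + 422) = -247*((22 - 360) + 422) = -247*(-338 + 422) = -247*84 = -20748)
1/(W + h(-528, 654)) = 1/(-20748 + √2*√654) = 1/(-20748 + 2*√327)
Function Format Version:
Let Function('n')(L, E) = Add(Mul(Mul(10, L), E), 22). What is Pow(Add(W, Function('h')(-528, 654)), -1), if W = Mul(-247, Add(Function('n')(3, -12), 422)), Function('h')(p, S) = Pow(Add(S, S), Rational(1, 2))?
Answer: Add(Rational(-1729, 35873183), Mul(Rational(-1, 215239098), Pow(327, Rational(1, 2)))) ≈ -4.8282e-5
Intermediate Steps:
Function('n')(L, E) = Add(22, Mul(10, E, L)) (Function('n')(L, E) = Add(Mul(10, E, L), 22) = Add(22, Mul(10, E, L)))
Function('h')(p, S) = Mul(Pow(2, Rational(1, 2)), Pow(S, Rational(1, 2))) (Function('h')(p, S) = Pow(Mul(2, S), Rational(1, 2)) = Mul(Pow(2, Rational(1, 2)), Pow(S, Rational(1, 2))))
W = -20748 (W = Mul(-247, Add(Add(22, Mul(10, -12, 3)), 422)) = Mul(-247, Add(Add(22, -360), 422)) = Mul(-247, Add(-338, 422)) = Mul(-247, 84) = -20748)
Pow(Add(W, Function('h')(-528, 654)), -1) = Pow(Add(-20748, Mul(Pow(2, Rational(1, 2)), Pow(654, Rational(1, 2)))), -1) = Pow(Add(-20748, Mul(2, Pow(327, Rational(1, 2)))), -1)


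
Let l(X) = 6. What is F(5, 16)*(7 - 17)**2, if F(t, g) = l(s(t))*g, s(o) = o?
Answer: 9600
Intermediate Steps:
F(t, g) = 6*g
F(5, 16)*(7 - 17)**2 = (6*16)*(7 - 17)**2 = 96*(-10)**2 = 96*100 = 9600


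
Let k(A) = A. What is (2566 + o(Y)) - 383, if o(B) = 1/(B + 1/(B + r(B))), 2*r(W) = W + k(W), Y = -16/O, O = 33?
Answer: 3493927/1601 ≈ 2182.3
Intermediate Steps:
Y = -16/33 ≈ -0.48485
r(W) = W (r(W) = (W + W)/2 = (2*W)/2 = W)
o(B) = 1/(B + 1/(2*B)) (o(B) = 1/(B + 1/(B + B)) = 1/(B + 1/(2*B)))
(2566 + o(Y)) - 383 = (2566 + 2*(-16/33)/(1 + 2*(-16/33)**2)) - 383 = (2566 + 2*(-16/33)/(1 + 2*(256/1089))) - 383 = (2566 + 2*(-16/33)/(1 + 512/1089)) - 383 = (2566 + 2*(-16/33)/(1601/1089)) - 383 = (2566 + 2*(-16/33)*(1089/1601)) - 383 = (2566 - 1056/1601) - 383 = 4107110/1601 - 383 = 3493927/1601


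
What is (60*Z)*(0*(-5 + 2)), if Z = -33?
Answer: 0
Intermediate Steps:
(60*Z)*(0*(-5 + 2)) = (60*(-33))*(0*(-5 + 2)) = -0*(-3) = -1980*0 = 0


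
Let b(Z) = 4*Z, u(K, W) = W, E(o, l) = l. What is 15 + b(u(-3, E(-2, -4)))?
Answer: -1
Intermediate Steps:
15 + b(u(-3, E(-2, -4))) = 15 + 4*(-4) = 15 - 16 = -1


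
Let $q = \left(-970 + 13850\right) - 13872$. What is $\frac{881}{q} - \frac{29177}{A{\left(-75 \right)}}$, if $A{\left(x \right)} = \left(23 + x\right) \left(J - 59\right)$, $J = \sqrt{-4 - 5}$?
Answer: $- \frac{233444417}{22503520} - \frac{87531 i}{181480} \approx -10.374 - 0.48232 i$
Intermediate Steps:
$J = 3 i$ ($J = \sqrt{-9} = 3 i \approx 3.0 i$)
$q = -992$ ($q = 12880 - 13872 = -992$)
$A{\left(x \right)} = \left(-59 + 3 i\right) \left(23 + x\right)$ ($A{\left(x \right)} = \left(23 + x\right) \left(3 i - 59\right) = \left(23 + x\right) \left(-59 + 3 i\right) = \left(-59 + 3 i\right) \left(23 + x\right)$)
$\frac{881}{q} - \frac{29177}{A{\left(-75 \right)}} = \frac{881}{-992} - \frac{29177}{-1357 + 69 i - 75 \left(-59 + 3 i\right)} = 881 \left(- \frac{1}{992}\right) - \frac{29177}{-1357 + 69 i + \left(4425 - 225 i\right)} = - \frac{881}{992} - \frac{29177}{3068 - 156 i} = - \frac{881}{992} - 29177 \frac{3068 + 156 i}{9436960} = - \frac{881}{992} - \frac{29177 \left(3068 + 156 i\right)}{9436960}$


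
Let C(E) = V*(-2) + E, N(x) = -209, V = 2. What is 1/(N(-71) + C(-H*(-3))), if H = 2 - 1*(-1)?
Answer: -1/204 ≈ -0.0049020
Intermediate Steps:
H = 3 (H = 2 + 1 = 3)
C(E) = -4 + E (C(E) = 2*(-2) + E = -4 + E)
1/(N(-71) + C(-H*(-3))) = 1/(-209 + (-4 - 1*3*(-3))) = 1/(-209 + (-4 - 3*(-3))) = 1/(-209 + (-4 + 9)) = 1/(-209 + 5) = 1/(-204) = -1/204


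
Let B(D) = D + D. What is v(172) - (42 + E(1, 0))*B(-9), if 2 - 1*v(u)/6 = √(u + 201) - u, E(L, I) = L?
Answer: 1818 - 6*√373 ≈ 1702.1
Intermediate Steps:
B(D) = 2*D
v(u) = 12 - 6*√(201 + u) + 6*u (v(u) = 12 - 6*(√(u + 201) - u) = 12 - 6*(√(201 + u) - u) = 12 + (-6*√(201 + u) + 6*u) = 12 - 6*√(201 + u) + 6*u)
v(172) - (42 + E(1, 0))*B(-9) = (12 - 6*√(201 + 172) + 6*172) - (42 + 1)*2*(-9) = (12 - 6*√373 + 1032) - 43*(-18) = (1044 - 6*√373) - 1*(-774) = (1044 - 6*√373) + 774 = 1818 - 6*√373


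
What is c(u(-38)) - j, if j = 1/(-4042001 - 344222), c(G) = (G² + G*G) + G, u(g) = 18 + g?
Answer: 3421253941/4386223 ≈ 780.00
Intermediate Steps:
c(G) = G + 2*G² (c(G) = (G² + G²) + G = 2*G² + G = G + 2*G²)
j = -1/4386223 (j = 1/(-4386223) = -1/4386223 ≈ -2.2799e-7)
c(u(-38)) - j = (18 - 38)*(1 + 2*(18 - 38)) - 1*(-1/4386223) = -20*(1 + 2*(-20)) + 1/4386223 = -20*(1 - 40) + 1/4386223 = -20*(-39) + 1/4386223 = 780 + 1/4386223 = 3421253941/4386223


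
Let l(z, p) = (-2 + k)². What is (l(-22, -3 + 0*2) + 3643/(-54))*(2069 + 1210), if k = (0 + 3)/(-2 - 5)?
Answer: -178050793/882 ≈ -2.0187e+5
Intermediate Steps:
k = -3/7 (k = 3/(-7) = 3*(-⅐) = -3/7 ≈ -0.42857)
l(z, p) = 289/49 (l(z, p) = (-2 - 3/7)² = (-17/7)² = 289/49)
(l(-22, -3 + 0*2) + 3643/(-54))*(2069 + 1210) = (289/49 + 3643/(-54))*(2069 + 1210) = (289/49 + 3643*(-1/54))*3279 = (289/49 - 3643/54)*3279 = -162901/2646*3279 = -178050793/882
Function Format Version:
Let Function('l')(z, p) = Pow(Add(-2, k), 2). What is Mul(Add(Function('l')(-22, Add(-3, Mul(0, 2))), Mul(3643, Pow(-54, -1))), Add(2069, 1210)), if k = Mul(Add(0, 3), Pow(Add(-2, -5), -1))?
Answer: Rational(-178050793, 882) ≈ -2.0187e+5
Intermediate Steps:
k = Rational(-3, 7) (k = Mul(3, Pow(-7, -1)) = Mul(3, Rational(-1, 7)) = Rational(-3, 7) ≈ -0.42857)
Function('l')(z, p) = Rational(289, 49) (Function('l')(z, p) = Pow(Add(-2, Rational(-3, 7)), 2) = Pow(Rational(-17, 7), 2) = Rational(289, 49))
Mul(Add(Function('l')(-22, Add(-3, Mul(0, 2))), Mul(3643, Pow(-54, -1))), Add(2069, 1210)) = Mul(Add(Rational(289, 49), Mul(3643, Pow(-54, -1))), Add(2069, 1210)) = Mul(Add(Rational(289, 49), Mul(3643, Rational(-1, 54))), 3279) = Mul(Add(Rational(289, 49), Rational(-3643, 54)), 3279) = Mul(Rational(-162901, 2646), 3279) = Rational(-178050793, 882)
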